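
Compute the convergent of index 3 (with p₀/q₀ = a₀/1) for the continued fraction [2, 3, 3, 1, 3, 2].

30/13

Using pₖ = aₖpₖ₋₁ + pₖ₋₂, qₖ = aₖqₖ₋₁ + qₖ₋₂ (with p₋₁=1, p₋₂=0, q₋₁=0, q₋₂=1):
  k=0: a=2, p=2, q=1
  k=1: a=3, p=7, q=3
  k=2: a=3, p=23, q=10
  k=3: a=1, p=30, q=13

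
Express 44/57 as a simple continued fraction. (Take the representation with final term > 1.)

44 = 0·57 + 44
57 = 1·44 + 13
44 = 3·13 + 5
13 = 2·5 + 3
5 = 1·3 + 2
3 = 1·2 + 1
2 = 2·1 + 0  (stop)
So 44/57 = [0; 1, 3, 2, 1, 1, 2].

[0; 1, 3, 2, 1, 1, 2]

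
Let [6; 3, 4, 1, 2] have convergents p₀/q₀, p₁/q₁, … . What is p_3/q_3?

101/16

Using pₖ = aₖpₖ₋₁ + pₖ₋₂, qₖ = aₖqₖ₋₁ + qₖ₋₂ (with p₋₁=1, p₋₂=0, q₋₁=0, q₋₂=1):
  k=0: a=6, p=6, q=1
  k=1: a=3, p=19, q=3
  k=2: a=4, p=82, q=13
  k=3: a=1, p=101, q=16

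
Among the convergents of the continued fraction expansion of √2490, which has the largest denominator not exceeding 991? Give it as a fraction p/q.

√2490 = [49; 1, 8, 1, 98, …] (period length 4).
Convergents:
  p_0/q_0 = 49/1
  p_1/q_1 = 50/1
  p_2/q_2 = 449/9
  p_3/q_3 = 499/10
  p_4/q_4 = 49351/989
  p_5/q_5 = 49850/999
q_4 = 989 ≤ 991 < 999 = q_5, so the answer is 49351/989.

49351/989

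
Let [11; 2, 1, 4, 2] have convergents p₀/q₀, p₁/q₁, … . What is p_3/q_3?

Using pₖ = aₖpₖ₋₁ + pₖ₋₂, qₖ = aₖqₖ₋₁ + qₖ₋₂ (with p₋₁=1, p₋₂=0, q₋₁=0, q₋₂=1):
  k=0: a=11, p=11, q=1
  k=1: a=2, p=23, q=2
  k=2: a=1, p=34, q=3
  k=3: a=4, p=159, q=14

159/14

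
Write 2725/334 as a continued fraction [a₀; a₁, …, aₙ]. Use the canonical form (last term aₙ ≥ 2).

[8; 6, 3, 3, 5]

2725 = 8×334 + 53
334 = 6×53 + 16
53 = 3×16 + 5
16 = 3×5 + 1
5 = 5×1 + 0  (stop)
So 2725/334 = [8; 6, 3, 3, 5].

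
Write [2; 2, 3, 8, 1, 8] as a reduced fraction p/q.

Fold from the inside: start with 8/1.
  1 + 1/8 = 9/8
  8 + 8/9 = 80/9
  3 + 9/80 = 249/80
  2 + 80/249 = 578/249
  2 + 249/578 = 1405/578

1405/578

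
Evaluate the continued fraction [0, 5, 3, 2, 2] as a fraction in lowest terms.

17/90

Using pₖ = aₖpₖ₋₁ + pₖ₋₂ and qₖ = aₖqₖ₋₁ + qₖ₋₂:
  k=0: a=0, p=0, q=1
  k=1: a=5, p=1, q=5
  k=2: a=3, p=3, q=16
  k=3: a=2, p=7, q=37
  k=4: a=2, p=17, q=90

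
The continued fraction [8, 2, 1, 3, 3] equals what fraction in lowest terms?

301/36

Using pₖ = aₖpₖ₋₁ + pₖ₋₂ and qₖ = aₖqₖ₋₁ + qₖ₋₂:
  k=0: a=8, p=8, q=1
  k=1: a=2, p=17, q=2
  k=2: a=1, p=25, q=3
  k=3: a=3, p=92, q=11
  k=4: a=3, p=301, q=36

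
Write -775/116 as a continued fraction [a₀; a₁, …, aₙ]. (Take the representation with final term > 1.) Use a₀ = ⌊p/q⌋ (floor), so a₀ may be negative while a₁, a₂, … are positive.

-775 = -7×116 + 37
116 = 3×37 + 5
37 = 7×5 + 2
5 = 2×2 + 1
2 = 2×1 + 0  (stop)
So -775/116 = [-7; 3, 7, 2, 2].

[-7; 3, 7, 2, 2]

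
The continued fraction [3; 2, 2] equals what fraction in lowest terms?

17/5

Using pₖ = aₖpₖ₋₁ + pₖ₋₂ and qₖ = aₖqₖ₋₁ + qₖ₋₂:
  k=0: a=3, p=3, q=1
  k=1: a=2, p=7, q=2
  k=2: a=2, p=17, q=5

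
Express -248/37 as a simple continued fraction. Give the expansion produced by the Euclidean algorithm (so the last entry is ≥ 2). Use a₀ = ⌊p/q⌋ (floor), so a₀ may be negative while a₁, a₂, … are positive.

-248 = -7×37 + 11
37 = 3×11 + 4
11 = 2×4 + 3
4 = 1×3 + 1
3 = 3×1 + 0  (stop)
So -248/37 = [-7; 3, 2, 1, 3].

[-7; 3, 2, 1, 3]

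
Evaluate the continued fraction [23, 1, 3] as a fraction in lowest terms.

95/4

Using pₖ = aₖpₖ₋₁ + pₖ₋₂ and qₖ = aₖqₖ₋₁ + qₖ₋₂:
  k=0: a=23, p=23, q=1
  k=1: a=1, p=24, q=1
  k=2: a=3, p=95, q=4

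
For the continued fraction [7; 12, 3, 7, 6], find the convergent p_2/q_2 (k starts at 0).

Using pₖ = aₖpₖ₋₁ + pₖ₋₂, qₖ = aₖqₖ₋₁ + qₖ₋₂ (with p₋₁=1, p₋₂=0, q₋₁=0, q₋₂=1):
  k=0: a=7, p=7, q=1
  k=1: a=12, p=85, q=12
  k=2: a=3, p=262, q=37

262/37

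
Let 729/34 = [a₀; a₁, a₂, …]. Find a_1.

729 = 21·34 + 15   →  a_0 = 21
34 = 2·15 + 4   →  a_1 = 2

2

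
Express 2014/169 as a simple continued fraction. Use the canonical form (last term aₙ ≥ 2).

2014 = 11*169 + 155
169 = 1*155 + 14
155 = 11*14 + 1
14 = 14*1 + 0  (stop)
So 2014/169 = [11; 1, 11, 14].

[11; 1, 11, 14]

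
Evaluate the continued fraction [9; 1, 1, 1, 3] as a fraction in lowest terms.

Using pₖ = aₖpₖ₋₁ + pₖ₋₂ and qₖ = aₖqₖ₋₁ + qₖ₋₂:
  k=0: a=9, p=9, q=1
  k=1: a=1, p=10, q=1
  k=2: a=1, p=19, q=2
  k=3: a=1, p=29, q=3
  k=4: a=3, p=106, q=11

106/11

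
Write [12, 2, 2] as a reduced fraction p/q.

Fold from the inside: start with 2/1.
  2 + 1/2 = 5/2
  12 + 2/5 = 62/5

62/5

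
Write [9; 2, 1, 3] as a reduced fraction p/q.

Fold from the inside: start with 3/1.
  1 + 1/3 = 4/3
  2 + 3/4 = 11/4
  9 + 4/11 = 103/11

103/11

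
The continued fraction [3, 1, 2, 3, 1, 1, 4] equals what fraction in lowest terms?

388/105

Fold from the inside: start with 4/1.
  1 + 1/4 = 5/4
  1 + 4/5 = 9/5
  3 + 5/9 = 32/9
  2 + 9/32 = 73/32
  1 + 32/73 = 105/73
  3 + 73/105 = 388/105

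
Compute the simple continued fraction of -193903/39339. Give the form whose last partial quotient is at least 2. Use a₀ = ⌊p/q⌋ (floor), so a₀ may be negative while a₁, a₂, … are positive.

[-5; 14, 11, 8, 10, 3]

-193903 = -5·39339 + 2792
39339 = 14·2792 + 251
2792 = 11·251 + 31
251 = 8·31 + 3
31 = 10·3 + 1
3 = 3·1 + 0  (stop)
So -193903/39339 = [-5; 14, 11, 8, 10, 3].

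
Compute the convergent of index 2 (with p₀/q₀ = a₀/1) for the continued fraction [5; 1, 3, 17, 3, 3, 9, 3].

Using pₖ = aₖpₖ₋₁ + pₖ₋₂, qₖ = aₖqₖ₋₁ + qₖ₋₂ (with p₋₁=1, p₋₂=0, q₋₁=0, q₋₂=1):
  k=0: a=5, p=5, q=1
  k=1: a=1, p=6, q=1
  k=2: a=3, p=23, q=4

23/4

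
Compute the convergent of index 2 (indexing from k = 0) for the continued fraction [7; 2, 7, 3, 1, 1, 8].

Using pₖ = aₖpₖ₋₁ + pₖ₋₂, qₖ = aₖqₖ₋₁ + qₖ₋₂ (with p₋₁=1, p₋₂=0, q₋₁=0, q₋₂=1):
  k=0: a=7, p=7, q=1
  k=1: a=2, p=15, q=2
  k=2: a=7, p=112, q=15

112/15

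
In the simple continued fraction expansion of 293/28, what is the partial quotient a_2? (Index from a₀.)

293 = 10·28 + 13   →  a_0 = 10
28 = 2·13 + 2   →  a_1 = 2
13 = 6·2 + 1   →  a_2 = 6

6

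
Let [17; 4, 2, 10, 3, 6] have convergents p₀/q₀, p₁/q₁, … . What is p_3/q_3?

1619/94

Using pₖ = aₖpₖ₋₁ + pₖ₋₂, qₖ = aₖqₖ₋₁ + qₖ₋₂ (with p₋₁=1, p₋₂=0, q₋₁=0, q₋₂=1):
  k=0: a=17, p=17, q=1
  k=1: a=4, p=69, q=4
  k=2: a=2, p=155, q=9
  k=3: a=10, p=1619, q=94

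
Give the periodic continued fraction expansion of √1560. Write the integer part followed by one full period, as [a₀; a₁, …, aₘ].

[39; 2, 78]

a₀ = ⌊√1560⌋ = 39.
With m₀=0, d₀=1 and mₖ₊₁ = dₖaₖ − mₖ, dₖ₊₁ = (n − mₖ₊₁²)/dₖ, aₖ₊₁ = ⌊(a₀+mₖ₊₁)/dₖ₊₁⌋:
  k=1: m=39, d=39, a=2
  k=2: m=39, d=1, a=78
d=1 and a=2a₀=78 at k=2, so the next step gives (m, d) = (39, 39) again — its k=1 value — and the period has length 2.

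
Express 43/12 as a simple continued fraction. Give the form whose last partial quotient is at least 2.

[3; 1, 1, 2, 2]

43 = 3*12 + 7
12 = 1*7 + 5
7 = 1*5 + 2
5 = 2*2 + 1
2 = 2*1 + 0  (stop)
So 43/12 = [3; 1, 1, 2, 2].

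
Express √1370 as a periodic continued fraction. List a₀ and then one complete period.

[37; 74]

a₀ = ⌊√1370⌋ = 37.
With m₀=0, d₀=1 and mₖ₊₁ = dₖaₖ − mₖ, dₖ₊₁ = (n − mₖ₊₁²)/dₖ, aₖ₊₁ = ⌊(a₀+mₖ₊₁)/dₖ₊₁⌋:
  k=1: m=37, d=1, a=74
d=1 and a=2a₀=74 at k=1, so the next step gives (m, d) = (37, 1) again — its k=1 value — and the period has length 1.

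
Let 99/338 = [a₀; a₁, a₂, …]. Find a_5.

99 = 0·338 + 99   →  a_0 = 0
338 = 3·99 + 41   →  a_1 = 3
99 = 2·41 + 17   →  a_2 = 2
41 = 2·17 + 7   →  a_3 = 2
17 = 2·7 + 3   →  a_4 = 2
7 = 2·3 + 1   →  a_5 = 2

2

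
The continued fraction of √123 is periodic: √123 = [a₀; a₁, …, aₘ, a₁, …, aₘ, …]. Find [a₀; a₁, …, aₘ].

a₀ = ⌊√123⌋ = 11.
With m₀=0, d₀=1 and mₖ₊₁ = dₖaₖ − mₖ, dₖ₊₁ = (n − mₖ₊₁²)/dₖ, aₖ₊₁ = ⌊(a₀+mₖ₊₁)/dₖ₊₁⌋:
  k=1: m=11, d=2, a=11
  k=2: m=11, d=1, a=22
d=1 and a=2a₀=22 at k=2, so the next step gives (m, d) = (11, 2) again — its k=1 value — and the period has length 2.

[11; 11, 22]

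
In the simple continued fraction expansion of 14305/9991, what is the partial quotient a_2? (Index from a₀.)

14305 = 1·9991 + 4314   →  a_0 = 1
9991 = 2·4314 + 1363   →  a_1 = 2
4314 = 3·1363 + 225   →  a_2 = 3

3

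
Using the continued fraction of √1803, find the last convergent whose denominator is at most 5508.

203137/4784

√1803 = [42; 2, 6, 28, 6, 2, 84, …] (period length 6).
Convergents:
  p_0/q_0 = 42/1
  p_1/q_1 = 85/2
  p_2/q_2 = 552/13
  p_3/q_3 = 15541/366
  p_4/q_4 = 93798/2209
  p_5/q_5 = 203137/4784
  p_6/q_6 = 17157306/404065
q_5 = 4784 ≤ 5508 < 404065 = q_6, so the answer is 203137/4784.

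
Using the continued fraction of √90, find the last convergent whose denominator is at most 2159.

13329/1405

√90 = [9; 2, 18, …] (period length 2).
Convergents:
  p_0/q_0 = 9/1
  p_1/q_1 = 19/2
  p_2/q_2 = 351/37
  p_3/q_3 = 721/76
  p_4/q_4 = 13329/1405
  p_5/q_5 = 27379/2886
q_4 = 1405 ≤ 2159 < 2886 = q_5, so the answer is 13329/1405.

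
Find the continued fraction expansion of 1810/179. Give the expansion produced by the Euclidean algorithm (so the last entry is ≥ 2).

1810 = 10·179 + 20
179 = 8·20 + 19
20 = 1·19 + 1
19 = 19·1 + 0  (stop)
So 1810/179 = [10; 8, 1, 19].

[10; 8, 1, 19]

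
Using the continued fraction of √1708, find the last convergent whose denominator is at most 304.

√1708 = [41; 3, 20, 3, 82, …] (period length 4).
Convergents:
  p_0/q_0 = 41/1
  p_1/q_1 = 124/3
  p_2/q_2 = 2521/61
  p_3/q_3 = 7687/186
  p_4/q_4 = 632855/15313
q_3 = 186 ≤ 304 < 15313 = q_4, so the answer is 7687/186.

7687/186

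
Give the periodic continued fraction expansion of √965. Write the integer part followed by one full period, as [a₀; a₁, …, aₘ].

a₀ = ⌊√965⌋ = 31.
With m₀=0, d₀=1 and mₖ₊₁ = dₖaₖ − mₖ, dₖ₊₁ = (n − mₖ₊₁²)/dₖ, aₖ₊₁ = ⌊(a₀+mₖ₊₁)/dₖ₊₁⌋:
  k=1: m=31, d=4, a=15
  k=2: m=29, d=31, a=1
  k=3: m=2, d=31, a=1
  k=4: m=29, d=4, a=15
  k=5: m=31, d=1, a=62
d=1 and a=2a₀=62 at k=5, so the next step gives (m, d) = (31, 4) again — its k=1 value — and the period has length 5.

[31; 15, 1, 1, 15, 62]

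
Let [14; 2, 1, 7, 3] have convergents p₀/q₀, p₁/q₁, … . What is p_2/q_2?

43/3

Using pₖ = aₖpₖ₋₁ + pₖ₋₂, qₖ = aₖqₖ₋₁ + qₖ₋₂ (with p₋₁=1, p₋₂=0, q₋₁=0, q₋₂=1):
  k=0: a=14, p=14, q=1
  k=1: a=2, p=29, q=2
  k=2: a=1, p=43, q=3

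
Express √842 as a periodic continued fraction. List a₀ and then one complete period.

[29; 58]

a₀ = ⌊√842⌋ = 29.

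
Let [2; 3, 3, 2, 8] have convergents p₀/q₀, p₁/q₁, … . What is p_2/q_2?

Using pₖ = aₖpₖ₋₁ + pₖ₋₂, qₖ = aₖqₖ₋₁ + qₖ₋₂ (with p₋₁=1, p₋₂=0, q₋₁=0, q₋₂=1):
  k=0: a=2, p=2, q=1
  k=1: a=3, p=7, q=3
  k=2: a=3, p=23, q=10

23/10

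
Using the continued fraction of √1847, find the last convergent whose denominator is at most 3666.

√1847 = [42; 1, 41, 1, 84, …] (period length 4).
Convergents:
  p_0/q_0 = 42/1
  p_1/q_1 = 43/1
  p_2/q_2 = 1805/42
  p_3/q_3 = 1848/43
  p_4/q_4 = 157037/3654
  p_5/q_5 = 158885/3697
q_4 = 3654 ≤ 3666 < 3697 = q_5, so the answer is 157037/3654.

157037/3654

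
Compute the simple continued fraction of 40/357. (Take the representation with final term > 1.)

[0; 8, 1, 12, 3]

40 = 0×357 + 40
357 = 8×40 + 37
40 = 1×37 + 3
37 = 12×3 + 1
3 = 3×1 + 0  (stop)
So 40/357 = [0; 8, 1, 12, 3].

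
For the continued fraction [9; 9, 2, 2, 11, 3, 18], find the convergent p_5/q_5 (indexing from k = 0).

15071/1655

Using pₖ = aₖpₖ₋₁ + pₖ₋₂, qₖ = aₖqₖ₋₁ + qₖ₋₂ (with p₋₁=1, p₋₂=0, q₋₁=0, q₋₂=1):
  k=0: a=9, p=9, q=1
  k=1: a=9, p=82, q=9
  k=2: a=2, p=173, q=19
  k=3: a=2, p=428, q=47
  k=4: a=11, p=4881, q=536
  k=5: a=3, p=15071, q=1655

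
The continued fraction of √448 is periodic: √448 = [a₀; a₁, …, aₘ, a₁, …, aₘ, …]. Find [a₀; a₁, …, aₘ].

[21; 6, 42]

a₀ = ⌊√448⌋ = 21.
With m₀=0, d₀=1 and mₖ₊₁ = dₖaₖ − mₖ, dₖ₊₁ = (n − mₖ₊₁²)/dₖ, aₖ₊₁ = ⌊(a₀+mₖ₊₁)/dₖ₊₁⌋:
  k=1: m=21, d=7, a=6
  k=2: m=21, d=1, a=42
d=1 and a=2a₀=42 at k=2, so the next step gives (m, d) = (21, 7) again — its k=1 value — and the period has length 2.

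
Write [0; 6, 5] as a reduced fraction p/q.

Using pₖ = aₖpₖ₋₁ + pₖ₋₂ and qₖ = aₖqₖ₋₁ + qₖ₋₂:
  k=0: a=0, p=0, q=1
  k=1: a=6, p=1, q=6
  k=2: a=5, p=5, q=31

5/31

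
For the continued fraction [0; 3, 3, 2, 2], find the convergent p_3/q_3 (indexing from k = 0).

Using pₖ = aₖpₖ₋₁ + pₖ₋₂, qₖ = aₖqₖ₋₁ + qₖ₋₂ (with p₋₁=1, p₋₂=0, q₋₁=0, q₋₂=1):
  k=0: a=0, p=0, q=1
  k=1: a=3, p=1, q=3
  k=2: a=3, p=3, q=10
  k=3: a=2, p=7, q=23

7/23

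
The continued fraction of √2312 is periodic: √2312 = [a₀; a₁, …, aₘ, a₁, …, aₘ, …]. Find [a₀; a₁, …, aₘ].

a₀ = ⌊√2312⌋ = 48.
With m₀=0, d₀=1 and mₖ₊₁ = dₖaₖ − mₖ, dₖ₊₁ = (n − mₖ₊₁²)/dₖ, aₖ₊₁ = ⌊(a₀+mₖ₊₁)/dₖ₊₁⌋:
  k=1: m=48, d=8, a=12
  k=2: m=48, d=1, a=96
d=1 and a=2a₀=96 at k=2, so the next step gives (m, d) = (48, 8) again — its k=1 value — and the period has length 2.

[48; 12, 96]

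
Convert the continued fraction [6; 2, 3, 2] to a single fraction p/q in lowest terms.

103/16

Fold from the inside: start with 2/1.
  3 + 1/2 = 7/2
  2 + 2/7 = 16/7
  6 + 7/16 = 103/16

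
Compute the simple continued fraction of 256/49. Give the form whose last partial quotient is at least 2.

256 = 5*49 + 11
49 = 4*11 + 5
11 = 2*5 + 1
5 = 5*1 + 0  (stop)
So 256/49 = [5; 4, 2, 5].

[5; 4, 2, 5]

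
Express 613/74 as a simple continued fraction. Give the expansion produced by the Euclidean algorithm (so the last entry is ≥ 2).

613 = 8×74 + 21
74 = 3×21 + 11
21 = 1×11 + 10
11 = 1×10 + 1
10 = 10×1 + 0  (stop)
So 613/74 = [8; 3, 1, 1, 10].

[8; 3, 1, 1, 10]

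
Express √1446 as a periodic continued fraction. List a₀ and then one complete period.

a₀ = ⌊√1446⌋ = 38.
With m₀=0, d₀=1 and mₖ₊₁ = dₖaₖ − mₖ, dₖ₊₁ = (n − mₖ₊₁²)/dₖ, aₖ₊₁ = ⌊(a₀+mₖ₊₁)/dₖ₊₁⌋:
  k=1: m=38, d=2, a=38
  k=2: m=38, d=1, a=76
d=1 and a=2a₀=76 at k=2, so the next step gives (m, d) = (38, 2) again — its k=1 value — and the period has length 2.

[38; 38, 76]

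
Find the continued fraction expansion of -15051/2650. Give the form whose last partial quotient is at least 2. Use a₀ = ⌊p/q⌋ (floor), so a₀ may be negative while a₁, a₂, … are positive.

-15051 = -6×2650 + 849
2650 = 3×849 + 103
849 = 8×103 + 25
103 = 4×25 + 3
25 = 8×3 + 1
3 = 3×1 + 0  (stop)
So -15051/2650 = [-6; 3, 8, 4, 8, 3].

[-6; 3, 8, 4, 8, 3]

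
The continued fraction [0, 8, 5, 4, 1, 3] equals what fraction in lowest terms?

Fold from the inside: start with 3/1.
  1 + 1/3 = 4/3
  4 + 3/4 = 19/4
  5 + 4/19 = 99/19
  8 + 19/99 = 811/99
  0 + 99/811 = 99/811

99/811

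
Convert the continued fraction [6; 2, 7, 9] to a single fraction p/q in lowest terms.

886/137

Using pₖ = aₖpₖ₋₁ + pₖ₋₂ and qₖ = aₖqₖ₋₁ + qₖ₋₂:
  k=0: a=6, p=6, q=1
  k=1: a=2, p=13, q=2
  k=2: a=7, p=97, q=15
  k=3: a=9, p=886, q=137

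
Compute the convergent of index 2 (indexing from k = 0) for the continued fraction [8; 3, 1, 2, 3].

33/4

Using pₖ = aₖpₖ₋₁ + pₖ₋₂, qₖ = aₖqₖ₋₁ + qₖ₋₂ (with p₋₁=1, p₋₂=0, q₋₁=0, q₋₂=1):
  k=0: a=8, p=8, q=1
  k=1: a=3, p=25, q=3
  k=2: a=1, p=33, q=4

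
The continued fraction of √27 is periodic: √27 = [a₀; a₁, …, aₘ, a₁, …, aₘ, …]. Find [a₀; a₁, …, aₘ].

[5; 5, 10]

a₀ = ⌊√27⌋ = 5.
With m₀=0, d₀=1 and mₖ₊₁ = dₖaₖ − mₖ, dₖ₊₁ = (n − mₖ₊₁²)/dₖ, aₖ₊₁ = ⌊(a₀+mₖ₊₁)/dₖ₊₁⌋:
  k=1: m=5, d=2, a=5
  k=2: m=5, d=1, a=10
d=1 and a=2a₀=10 at k=2, so the next step gives (m, d) = (5, 2) again — its k=1 value — and the period has length 2.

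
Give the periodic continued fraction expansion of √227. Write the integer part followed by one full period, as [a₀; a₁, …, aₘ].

a₀ = ⌊√227⌋ = 15.
With m₀=0, d₀=1 and mₖ₊₁ = dₖaₖ − mₖ, dₖ₊₁ = (n − mₖ₊₁²)/dₖ, aₖ₊₁ = ⌊(a₀+mₖ₊₁)/dₖ₊₁⌋:
  k=1: m=15, d=2, a=15
  k=2: m=15, d=1, a=30
d=1 and a=2a₀=30 at k=2, so the next step gives (m, d) = (15, 2) again — its k=1 value — and the period has length 2.

[15; 15, 30]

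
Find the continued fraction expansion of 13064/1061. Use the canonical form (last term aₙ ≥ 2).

13064 = 12×1061 + 332
1061 = 3×332 + 65
332 = 5×65 + 7
65 = 9×7 + 2
7 = 3×2 + 1
2 = 2×1 + 0  (stop)
So 13064/1061 = [12; 3, 5, 9, 3, 2].

[12; 3, 5, 9, 3, 2]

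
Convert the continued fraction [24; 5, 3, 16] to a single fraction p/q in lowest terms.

Using pₖ = aₖpₖ₋₁ + pₖ₋₂ and qₖ = aₖqₖ₋₁ + qₖ₋₂:
  k=0: a=24, p=24, q=1
  k=1: a=5, p=121, q=5
  k=2: a=3, p=387, q=16
  k=3: a=16, p=6313, q=261

6313/261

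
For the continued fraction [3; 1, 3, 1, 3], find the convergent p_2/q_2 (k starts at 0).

15/4

Using pₖ = aₖpₖ₋₁ + pₖ₋₂, qₖ = aₖqₖ₋₁ + qₖ₋₂ (with p₋₁=1, p₋₂=0, q₋₁=0, q₋₂=1):
  k=0: a=3, p=3, q=1
  k=1: a=1, p=4, q=1
  k=2: a=3, p=15, q=4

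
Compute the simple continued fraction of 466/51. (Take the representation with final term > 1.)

[9; 7, 3, 2]

466 = 9×51 + 7
51 = 7×7 + 2
7 = 3×2 + 1
2 = 2×1 + 0  (stop)
So 466/51 = [9; 7, 3, 2].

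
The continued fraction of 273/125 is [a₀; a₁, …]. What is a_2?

273 = 2·125 + 23   →  a_0 = 2
125 = 5·23 + 10   →  a_1 = 5
23 = 2·10 + 3   →  a_2 = 2

2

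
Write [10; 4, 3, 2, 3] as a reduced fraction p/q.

Using pₖ = aₖpₖ₋₁ + pₖ₋₂ and qₖ = aₖqₖ₋₁ + qₖ₋₂:
  k=0: a=10, p=10, q=1
  k=1: a=4, p=41, q=4
  k=2: a=3, p=133, q=13
  k=3: a=2, p=307, q=30
  k=4: a=3, p=1054, q=103

1054/103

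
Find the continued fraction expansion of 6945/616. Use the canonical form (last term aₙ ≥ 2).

6945 = 11*616 + 169
616 = 3*169 + 109
169 = 1*109 + 60
109 = 1*60 + 49
60 = 1*49 + 11
49 = 4*11 + 5
11 = 2*5 + 1
5 = 5*1 + 0  (stop)
So 6945/616 = [11; 3, 1, 1, 1, 4, 2, 5].

[11; 3, 1, 1, 1, 4, 2, 5]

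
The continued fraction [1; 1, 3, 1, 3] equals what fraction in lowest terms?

34/19

Fold from the inside: start with 3/1.
  1 + 1/3 = 4/3
  3 + 3/4 = 15/4
  1 + 4/15 = 19/15
  1 + 15/19 = 34/19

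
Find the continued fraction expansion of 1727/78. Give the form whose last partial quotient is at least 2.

[22; 7, 11]

1727 = 22·78 + 11
78 = 7·11 + 1
11 = 11·1 + 0  (stop)
So 1727/78 = [22; 7, 11].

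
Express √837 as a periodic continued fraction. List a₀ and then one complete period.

[28; 1, 13, 2, 13, 1, 56]

a₀ = ⌊√837⌋ = 28.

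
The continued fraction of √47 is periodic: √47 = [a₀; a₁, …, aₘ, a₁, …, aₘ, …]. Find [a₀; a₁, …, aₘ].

[6; 1, 5, 1, 12]

a₀ = ⌊√47⌋ = 6.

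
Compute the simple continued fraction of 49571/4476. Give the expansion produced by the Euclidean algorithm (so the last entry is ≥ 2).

49571 = 11*4476 + 335
4476 = 13*335 + 121
335 = 2*121 + 93
121 = 1*93 + 28
93 = 3*28 + 9
28 = 3*9 + 1
9 = 9*1 + 0  (stop)
So 49571/4476 = [11; 13, 2, 1, 3, 3, 9].

[11; 13, 2, 1, 3, 3, 9]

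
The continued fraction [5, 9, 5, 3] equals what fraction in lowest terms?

751/147

Using pₖ = aₖpₖ₋₁ + pₖ₋₂ and qₖ = aₖqₖ₋₁ + qₖ₋₂:
  k=0: a=5, p=5, q=1
  k=1: a=9, p=46, q=9
  k=2: a=5, p=235, q=46
  k=3: a=3, p=751, q=147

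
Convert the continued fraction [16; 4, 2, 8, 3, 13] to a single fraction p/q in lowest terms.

Fold from the inside: start with 13/1.
  3 + 1/13 = 40/13
  8 + 13/40 = 333/40
  2 + 40/333 = 706/333
  4 + 333/706 = 3157/706
  16 + 706/3157 = 51218/3157

51218/3157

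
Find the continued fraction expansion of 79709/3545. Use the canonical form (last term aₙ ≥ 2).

[22; 2, 16, 15, 3, 2]

79709 = 22×3545 + 1719
3545 = 2×1719 + 107
1719 = 16×107 + 7
107 = 15×7 + 2
7 = 3×2 + 1
2 = 2×1 + 0  (stop)
So 79709/3545 = [22; 2, 16, 15, 3, 2].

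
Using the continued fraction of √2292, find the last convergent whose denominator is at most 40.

383/8

√2292 = [47; 1, 6, 1, 94, …] (period length 4).
Convergents:
  p_0/q_0 = 47/1
  p_1/q_1 = 48/1
  p_2/q_2 = 335/7
  p_3/q_3 = 383/8
  p_4/q_4 = 36337/759
q_3 = 8 ≤ 40 < 759 = q_4, so the answer is 383/8.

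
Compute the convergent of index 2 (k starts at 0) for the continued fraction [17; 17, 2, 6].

Using pₖ = aₖpₖ₋₁ + pₖ₋₂, qₖ = aₖqₖ₋₁ + qₖ₋₂ (with p₋₁=1, p₋₂=0, q₋₁=0, q₋₂=1):
  k=0: a=17, p=17, q=1
  k=1: a=17, p=290, q=17
  k=2: a=2, p=597, q=35

597/35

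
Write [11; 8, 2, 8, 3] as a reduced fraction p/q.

Using pₖ = aₖpₖ₋₁ + pₖ₋₂ and qₖ = aₖqₖ₋₁ + qₖ₋₂:
  k=0: a=11, p=11, q=1
  k=1: a=8, p=89, q=8
  k=2: a=2, p=189, q=17
  k=3: a=8, p=1601, q=144
  k=4: a=3, p=4992, q=449

4992/449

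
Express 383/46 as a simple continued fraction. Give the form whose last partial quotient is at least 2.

[8; 3, 15]

383 = 8×46 + 15
46 = 3×15 + 1
15 = 15×1 + 0  (stop)
So 383/46 = [8; 3, 15].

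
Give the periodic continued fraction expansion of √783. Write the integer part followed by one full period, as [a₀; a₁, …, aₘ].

[27; 1, 54]

a₀ = ⌊√783⌋ = 27.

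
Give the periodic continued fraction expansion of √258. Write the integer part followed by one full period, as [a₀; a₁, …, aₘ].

[16; 16, 32]

a₀ = ⌊√258⌋ = 16.
With m₀=0, d₀=1 and mₖ₊₁ = dₖaₖ − mₖ, dₖ₊₁ = (n − mₖ₊₁²)/dₖ, aₖ₊₁ = ⌊(a₀+mₖ₊₁)/dₖ₊₁⌋:
  k=1: m=16, d=2, a=16
  k=2: m=16, d=1, a=32
d=1 and a=2a₀=32 at k=2, so the next step gives (m, d) = (16, 2) again — its k=1 value — and the period has length 2.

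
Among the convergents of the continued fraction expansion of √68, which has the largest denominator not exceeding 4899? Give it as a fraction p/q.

√68 = [8; 4, 16, …] (period length 2).
Convergents:
  p_0/q_0 = 8/1
  p_1/q_1 = 33/4
  p_2/q_2 = 536/65
  p_3/q_3 = 2177/264
  p_4/q_4 = 35368/4289
  p_5/q_5 = 143649/17420
q_4 = 4289 ≤ 4899 < 17420 = q_5, so the answer is 35368/4289.

35368/4289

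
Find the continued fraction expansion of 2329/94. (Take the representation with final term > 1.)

[24; 1, 3, 2, 10]

2329 = 24*94 + 73
94 = 1*73 + 21
73 = 3*21 + 10
21 = 2*10 + 1
10 = 10*1 + 0  (stop)
So 2329/94 = [24; 1, 3, 2, 10].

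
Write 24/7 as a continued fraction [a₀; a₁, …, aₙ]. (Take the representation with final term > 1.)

[3; 2, 3]

24 = 3·7 + 3
7 = 2·3 + 1
3 = 3·1 + 0  (stop)
So 24/7 = [3; 2, 3].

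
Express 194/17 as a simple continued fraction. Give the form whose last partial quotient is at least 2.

194 = 11*17 + 7
17 = 2*7 + 3
7 = 2*3 + 1
3 = 3*1 + 0  (stop)
So 194/17 = [11; 2, 2, 3].

[11; 2, 2, 3]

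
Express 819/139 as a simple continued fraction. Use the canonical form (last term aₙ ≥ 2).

[5; 1, 8, 3, 1, 3]

819 = 5*139 + 124
139 = 1*124 + 15
124 = 8*15 + 4
15 = 3*4 + 3
4 = 1*3 + 1
3 = 3*1 + 0  (stop)
So 819/139 = [5; 1, 8, 3, 1, 3].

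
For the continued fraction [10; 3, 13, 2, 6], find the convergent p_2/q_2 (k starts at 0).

Using pₖ = aₖpₖ₋₁ + pₖ₋₂, qₖ = aₖqₖ₋₁ + qₖ₋₂ (with p₋₁=1, p₋₂=0, q₋₁=0, q₋₂=1):
  k=0: a=10, p=10, q=1
  k=1: a=3, p=31, q=3
  k=2: a=13, p=413, q=40

413/40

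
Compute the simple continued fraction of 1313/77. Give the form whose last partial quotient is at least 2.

1313 = 17×77 + 4
77 = 19×4 + 1
4 = 4×1 + 0  (stop)
So 1313/77 = [17; 19, 4].

[17; 19, 4]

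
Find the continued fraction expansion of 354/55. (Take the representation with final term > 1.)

354 = 6*55 + 24
55 = 2*24 + 7
24 = 3*7 + 3
7 = 2*3 + 1
3 = 3*1 + 0  (stop)
So 354/55 = [6; 2, 3, 2, 3].

[6; 2, 3, 2, 3]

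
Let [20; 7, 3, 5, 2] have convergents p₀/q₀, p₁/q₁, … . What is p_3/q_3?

2356/117

Using pₖ = aₖpₖ₋₁ + pₖ₋₂, qₖ = aₖqₖ₋₁ + qₖ₋₂ (with p₋₁=1, p₋₂=0, q₋₁=0, q₋₂=1):
  k=0: a=20, p=20, q=1
  k=1: a=7, p=141, q=7
  k=2: a=3, p=443, q=22
  k=3: a=5, p=2356, q=117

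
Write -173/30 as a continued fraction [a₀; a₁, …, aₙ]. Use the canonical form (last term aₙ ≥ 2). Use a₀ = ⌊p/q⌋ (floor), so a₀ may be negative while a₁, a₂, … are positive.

[-6; 4, 3, 2]

-173 = -6×30 + 7
30 = 4×7 + 2
7 = 3×2 + 1
2 = 2×1 + 0  (stop)
So -173/30 = [-6; 4, 3, 2].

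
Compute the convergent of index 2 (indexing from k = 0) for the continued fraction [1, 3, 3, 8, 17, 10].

13/10

Using pₖ = aₖpₖ₋₁ + pₖ₋₂, qₖ = aₖqₖ₋₁ + qₖ₋₂ (with p₋₁=1, p₋₂=0, q₋₁=0, q₋₂=1):
  k=0: a=1, p=1, q=1
  k=1: a=3, p=4, q=3
  k=2: a=3, p=13, q=10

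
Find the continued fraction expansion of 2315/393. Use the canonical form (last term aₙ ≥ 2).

2315 = 5·393 + 350
393 = 1·350 + 43
350 = 8·43 + 6
43 = 7·6 + 1
6 = 6·1 + 0  (stop)
So 2315/393 = [5; 1, 8, 7, 6].

[5; 1, 8, 7, 6]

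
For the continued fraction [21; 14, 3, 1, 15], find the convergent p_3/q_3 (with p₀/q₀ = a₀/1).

1201/57

Using pₖ = aₖpₖ₋₁ + pₖ₋₂, qₖ = aₖqₖ₋₁ + qₖ₋₂ (with p₋₁=1, p₋₂=0, q₋₁=0, q₋₂=1):
  k=0: a=21, p=21, q=1
  k=1: a=14, p=295, q=14
  k=2: a=3, p=906, q=43
  k=3: a=1, p=1201, q=57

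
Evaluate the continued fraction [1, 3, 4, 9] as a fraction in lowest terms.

Fold from the inside: start with 9/1.
  4 + 1/9 = 37/9
  3 + 9/37 = 120/37
  1 + 37/120 = 157/120

157/120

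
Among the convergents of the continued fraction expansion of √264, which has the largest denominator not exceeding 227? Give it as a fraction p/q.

√264 = [16; 4, 32, …] (period length 2).
Convergents:
  p_0/q_0 = 16/1
  p_1/q_1 = 65/4
  p_2/q_2 = 2096/129
  p_3/q_3 = 8449/520
q_2 = 129 ≤ 227 < 520 = q_3, so the answer is 2096/129.

2096/129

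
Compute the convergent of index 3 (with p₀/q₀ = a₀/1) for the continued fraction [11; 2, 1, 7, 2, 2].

261/23

Using pₖ = aₖpₖ₋₁ + pₖ₋₂, qₖ = aₖqₖ₋₁ + qₖ₋₂ (with p₋₁=1, p₋₂=0, q₋₁=0, q₋₂=1):
  k=0: a=11, p=11, q=1
  k=1: a=2, p=23, q=2
  k=2: a=1, p=34, q=3
  k=3: a=7, p=261, q=23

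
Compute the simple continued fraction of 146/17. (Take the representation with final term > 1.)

146 = 8·17 + 10
17 = 1·10 + 7
10 = 1·7 + 3
7 = 2·3 + 1
3 = 3·1 + 0  (stop)
So 146/17 = [8; 1, 1, 2, 3].

[8; 1, 1, 2, 3]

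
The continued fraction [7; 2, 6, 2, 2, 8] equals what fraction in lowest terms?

Using pₖ = aₖpₖ₋₁ + pₖ₋₂ and qₖ = aₖqₖ₋₁ + qₖ₋₂:
  k=0: a=7, p=7, q=1
  k=1: a=2, p=15, q=2
  k=2: a=6, p=97, q=13
  k=3: a=2, p=209, q=28
  k=4: a=2, p=515, q=69
  k=5: a=8, p=4329, q=580

4329/580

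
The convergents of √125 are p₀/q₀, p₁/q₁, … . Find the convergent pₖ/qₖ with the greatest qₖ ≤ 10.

√125 = [11; 5, 1, 1, 5, 22, …] (period length 5).
Convergents:
  p_0/q_0 = 11/1
  p_1/q_1 = 56/5
  p_2/q_2 = 67/6
  p_3/q_3 = 123/11
q_2 = 6 ≤ 10 < 11 = q_3, so the answer is 67/6.

67/6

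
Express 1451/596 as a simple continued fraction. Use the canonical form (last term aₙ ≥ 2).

1451 = 2·596 + 259
596 = 2·259 + 78
259 = 3·78 + 25
78 = 3·25 + 3
25 = 8·3 + 1
3 = 3·1 + 0  (stop)
So 1451/596 = [2; 2, 3, 3, 8, 3].

[2; 2, 3, 3, 8, 3]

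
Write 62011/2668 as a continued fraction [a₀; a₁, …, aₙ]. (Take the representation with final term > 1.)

[23; 4, 8, 11, 2, 3]

62011 = 23*2668 + 647
2668 = 4*647 + 80
647 = 8*80 + 7
80 = 11*7 + 3
7 = 2*3 + 1
3 = 3*1 + 0  (stop)
So 62011/2668 = [23; 4, 8, 11, 2, 3].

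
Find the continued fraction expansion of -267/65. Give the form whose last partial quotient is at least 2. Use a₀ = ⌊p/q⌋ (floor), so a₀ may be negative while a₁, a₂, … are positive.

[-5; 1, 8, 3, 2]

-267 = -5×65 + 58
65 = 1×58 + 7
58 = 8×7 + 2
7 = 3×2 + 1
2 = 2×1 + 0  (stop)
So -267/65 = [-5; 1, 8, 3, 2].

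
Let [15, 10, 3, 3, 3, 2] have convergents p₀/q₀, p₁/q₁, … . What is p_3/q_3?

1555/103

Using pₖ = aₖpₖ₋₁ + pₖ₋₂, qₖ = aₖqₖ₋₁ + qₖ₋₂ (with p₋₁=1, p₋₂=0, q₋₁=0, q₋₂=1):
  k=0: a=15, p=15, q=1
  k=1: a=10, p=151, q=10
  k=2: a=3, p=468, q=31
  k=3: a=3, p=1555, q=103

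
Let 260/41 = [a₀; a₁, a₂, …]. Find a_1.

260 = 6·41 + 14   →  a_0 = 6
41 = 2·14 + 13   →  a_1 = 2

2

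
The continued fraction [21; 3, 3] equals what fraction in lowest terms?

213/10

Fold from the inside: start with 3/1.
  3 + 1/3 = 10/3
  21 + 3/10 = 213/10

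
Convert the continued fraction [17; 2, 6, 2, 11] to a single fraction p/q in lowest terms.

5606/321

Fold from the inside: start with 11/1.
  2 + 1/11 = 23/11
  6 + 11/23 = 149/23
  2 + 23/149 = 321/149
  17 + 149/321 = 5606/321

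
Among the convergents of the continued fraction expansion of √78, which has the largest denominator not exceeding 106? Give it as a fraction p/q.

√78 = [8; 1, 4, 1, 16, …] (period length 4).
Convergents:
  p_0/q_0 = 8/1
  p_1/q_1 = 9/1
  p_2/q_2 = 44/5
  p_3/q_3 = 53/6
  p_4/q_4 = 892/101
  p_5/q_5 = 945/107
q_4 = 101 ≤ 106 < 107 = q_5, so the answer is 892/101.

892/101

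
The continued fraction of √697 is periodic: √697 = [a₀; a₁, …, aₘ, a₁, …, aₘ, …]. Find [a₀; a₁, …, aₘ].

a₀ = ⌊√697⌋ = 26.
With m₀=0, d₀=1 and mₖ₊₁ = dₖaₖ − mₖ, dₖ₊₁ = (n − mₖ₊₁²)/dₖ, aₖ₊₁ = ⌊(a₀+mₖ₊₁)/dₖ₊₁⌋:
  k=1: m=26, d=21, a=2
  k=2: m=16, d=21, a=2
  k=3: m=26, d=1, a=52
d=1 and a=2a₀=52 at k=3, so the next step gives (m, d) = (26, 21) again — its k=1 value — and the period has length 3.

[26; 2, 2, 52]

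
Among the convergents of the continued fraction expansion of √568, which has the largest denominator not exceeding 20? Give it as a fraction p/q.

√568 = [23; 1, 4, 1, 46, …] (period length 4).
Convergents:
  p_0/q_0 = 23/1
  p_1/q_1 = 24/1
  p_2/q_2 = 119/5
  p_3/q_3 = 143/6
  p_4/q_4 = 6697/281
q_3 = 6 ≤ 20 < 281 = q_4, so the answer is 143/6.

143/6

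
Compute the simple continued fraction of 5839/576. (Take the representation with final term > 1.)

[10; 7, 3, 2, 3, 3]

5839 = 10·576 + 79
576 = 7·79 + 23
79 = 3·23 + 10
23 = 2·10 + 3
10 = 3·3 + 1
3 = 3·1 + 0  (stop)
So 5839/576 = [10; 7, 3, 2, 3, 3].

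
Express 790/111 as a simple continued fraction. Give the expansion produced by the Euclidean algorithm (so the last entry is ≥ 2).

[7; 8, 1, 1, 6]

790 = 7*111 + 13
111 = 8*13 + 7
13 = 1*7 + 6
7 = 1*6 + 1
6 = 6*1 + 0  (stop)
So 790/111 = [7; 8, 1, 1, 6].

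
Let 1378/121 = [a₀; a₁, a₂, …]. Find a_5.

1

1378 = 11·121 + 47   →  a_0 = 11
121 = 2·47 + 27   →  a_1 = 2
47 = 1·27 + 20   →  a_2 = 1
27 = 1·20 + 7   →  a_3 = 1
20 = 2·7 + 6   →  a_4 = 2
7 = 1·6 + 1   →  a_5 = 1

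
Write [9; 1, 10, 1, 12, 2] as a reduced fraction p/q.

3193/322

Using pₖ = aₖpₖ₋₁ + pₖ₋₂ and qₖ = aₖqₖ₋₁ + qₖ₋₂:
  k=0: a=9, p=9, q=1
  k=1: a=1, p=10, q=1
  k=2: a=10, p=109, q=11
  k=3: a=1, p=119, q=12
  k=4: a=12, p=1537, q=155
  k=5: a=2, p=3193, q=322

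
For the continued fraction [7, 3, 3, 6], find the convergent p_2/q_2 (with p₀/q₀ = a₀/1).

73/10

Using pₖ = aₖpₖ₋₁ + pₖ₋₂, qₖ = aₖqₖ₋₁ + qₖ₋₂ (with p₋₁=1, p₋₂=0, q₋₁=0, q₋₂=1):
  k=0: a=7, p=7, q=1
  k=1: a=3, p=22, q=3
  k=2: a=3, p=73, q=10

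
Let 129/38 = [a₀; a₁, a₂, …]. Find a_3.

1

129 = 3·38 + 15   →  a_0 = 3
38 = 2·15 + 8   →  a_1 = 2
15 = 1·8 + 7   →  a_2 = 1
8 = 1·7 + 1   →  a_3 = 1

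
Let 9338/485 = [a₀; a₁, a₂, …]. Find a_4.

1

9338 = 19·485 + 123   →  a_0 = 19
485 = 3·123 + 116   →  a_1 = 3
123 = 1·116 + 7   →  a_2 = 1
116 = 16·7 + 4   →  a_3 = 16
7 = 1·4 + 3   →  a_4 = 1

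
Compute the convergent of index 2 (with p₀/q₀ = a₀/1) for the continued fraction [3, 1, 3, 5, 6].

Using pₖ = aₖpₖ₋₁ + pₖ₋₂, qₖ = aₖqₖ₋₁ + qₖ₋₂ (with p₋₁=1, p₋₂=0, q₋₁=0, q₋₂=1):
  k=0: a=3, p=3, q=1
  k=1: a=1, p=4, q=1
  k=2: a=3, p=15, q=4

15/4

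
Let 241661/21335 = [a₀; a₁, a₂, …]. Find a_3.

241661 = 11·21335 + 6976   →  a_0 = 11
21335 = 3·6976 + 407   →  a_1 = 3
6976 = 17·407 + 57   →  a_2 = 17
407 = 7·57 + 8   →  a_3 = 7

7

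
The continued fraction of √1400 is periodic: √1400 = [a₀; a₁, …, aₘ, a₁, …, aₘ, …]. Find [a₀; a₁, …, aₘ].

[37; 2, 2, 2, 74]

a₀ = ⌊√1400⌋ = 37.
With m₀=0, d₀=1 and mₖ₊₁ = dₖaₖ − mₖ, dₖ₊₁ = (n − mₖ₊₁²)/dₖ, aₖ₊₁ = ⌊(a₀+mₖ₊₁)/dₖ₊₁⌋:
  k=1: m=37, d=31, a=2
  k=2: m=25, d=25, a=2
  k=3: m=25, d=31, a=2
  k=4: m=37, d=1, a=74
d=1 and a=2a₀=74 at k=4, so the next step gives (m, d) = (37, 31) again — its k=1 value — and the period has length 4.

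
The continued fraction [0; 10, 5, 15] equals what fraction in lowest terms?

Using pₖ = aₖpₖ₋₁ + pₖ₋₂ and qₖ = aₖqₖ₋₁ + qₖ₋₂:
  k=0: a=0, p=0, q=1
  k=1: a=10, p=1, q=10
  k=2: a=5, p=5, q=51
  k=3: a=15, p=76, q=775

76/775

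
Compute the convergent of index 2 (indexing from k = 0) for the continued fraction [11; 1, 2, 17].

35/3

Using pₖ = aₖpₖ₋₁ + pₖ₋₂, qₖ = aₖqₖ₋₁ + qₖ₋₂ (with p₋₁=1, p₋₂=0, q₋₁=0, q₋₂=1):
  k=0: a=11, p=11, q=1
  k=1: a=1, p=12, q=1
  k=2: a=2, p=35, q=3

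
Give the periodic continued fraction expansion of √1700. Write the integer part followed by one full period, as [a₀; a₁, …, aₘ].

a₀ = ⌊√1700⌋ = 41.
With m₀=0, d₀=1 and mₖ₊₁ = dₖaₖ − mₖ, dₖ₊₁ = (n − mₖ₊₁²)/dₖ, aₖ₊₁ = ⌊(a₀+mₖ₊₁)/dₖ₊₁⌋:
  k=1: m=41, d=19, a=4
  k=2: m=35, d=25, a=3
  k=3: m=40, d=4, a=20
  k=4: m=40, d=25, a=3
  k=5: m=35, d=19, a=4
  k=6: m=41, d=1, a=82
d=1 and a=2a₀=82 at k=6, so the next step gives (m, d) = (41, 19) again — its k=1 value — and the period has length 6.

[41; 4, 3, 20, 3, 4, 82]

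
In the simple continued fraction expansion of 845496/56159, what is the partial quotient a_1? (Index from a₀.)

845496 = 15·56159 + 3111   →  a_0 = 15
56159 = 18·3111 + 161   →  a_1 = 18

18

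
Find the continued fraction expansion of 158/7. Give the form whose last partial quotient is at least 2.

[22; 1, 1, 3]

158 = 22*7 + 4
7 = 1*4 + 3
4 = 1*3 + 1
3 = 3*1 + 0  (stop)
So 158/7 = [22; 1, 1, 3].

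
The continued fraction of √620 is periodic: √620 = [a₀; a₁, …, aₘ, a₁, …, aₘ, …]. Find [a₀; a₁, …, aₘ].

[24; 1, 8, 1, 48]

a₀ = ⌊√620⌋ = 24.
With m₀=0, d₀=1 and mₖ₊₁ = dₖaₖ − mₖ, dₖ₊₁ = (n − mₖ₊₁²)/dₖ, aₖ₊₁ = ⌊(a₀+mₖ₊₁)/dₖ₊₁⌋:
  k=1: m=24, d=44, a=1
  k=2: m=20, d=5, a=8
  k=3: m=20, d=44, a=1
  k=4: m=24, d=1, a=48
d=1 and a=2a₀=48 at k=4, so the next step gives (m, d) = (24, 44) again — its k=1 value — and the period has length 4.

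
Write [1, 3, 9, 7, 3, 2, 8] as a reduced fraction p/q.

Using pₖ = aₖpₖ₋₁ + pₖ₋₂ and qₖ = aₖqₖ₋₁ + qₖ₋₂:
  k=0: a=1, p=1, q=1
  k=1: a=3, p=4, q=3
  k=2: a=9, p=37, q=28
  k=3: a=7, p=263, q=199
  k=4: a=3, p=826, q=625
  k=5: a=2, p=1915, q=1449
  k=6: a=8, p=16146, q=12217

16146/12217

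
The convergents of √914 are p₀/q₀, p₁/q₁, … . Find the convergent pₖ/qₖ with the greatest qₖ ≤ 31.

√914 = [30; 4, 3, 3, 4, 60, …] (period length 5).
Convergents:
  p_0/q_0 = 30/1
  p_1/q_1 = 121/4
  p_2/q_2 = 393/13
  p_3/q_3 = 1300/43
q_2 = 13 ≤ 31 < 43 = q_3, so the answer is 393/13.

393/13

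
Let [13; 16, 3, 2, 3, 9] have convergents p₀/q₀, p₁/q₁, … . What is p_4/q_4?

Using pₖ = aₖpₖ₋₁ + pₖ₋₂, qₖ = aₖqₖ₋₁ + qₖ₋₂ (with p₋₁=1, p₋₂=0, q₋₁=0, q₋₂=1):
  k=0: a=13, p=13, q=1
  k=1: a=16, p=209, q=16
  k=2: a=3, p=640, q=49
  k=3: a=2, p=1489, q=114
  k=4: a=3, p=5107, q=391

5107/391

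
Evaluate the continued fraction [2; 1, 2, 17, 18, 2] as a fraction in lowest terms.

Fold from the inside: start with 2/1.
  18 + 1/2 = 37/2
  17 + 2/37 = 631/37
  2 + 37/631 = 1299/631
  1 + 631/1299 = 1930/1299
  2 + 1299/1930 = 5159/1930

5159/1930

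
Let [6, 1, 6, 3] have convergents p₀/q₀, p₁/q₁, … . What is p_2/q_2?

Using pₖ = aₖpₖ₋₁ + pₖ₋₂, qₖ = aₖqₖ₋₁ + qₖ₋₂ (with p₋₁=1, p₋₂=0, q₋₁=0, q₋₂=1):
  k=0: a=6, p=6, q=1
  k=1: a=1, p=7, q=1
  k=2: a=6, p=48, q=7

48/7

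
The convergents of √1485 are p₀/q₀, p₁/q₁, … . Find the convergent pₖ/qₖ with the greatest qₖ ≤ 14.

√1485 = [38; 1, 1, 6, 1, 1, 76, …] (period length 6).
Convergents:
  p_0/q_0 = 38/1
  p_1/q_1 = 39/1
  p_2/q_2 = 77/2
  p_3/q_3 = 501/13
  p_4/q_4 = 578/15
q_3 = 13 ≤ 14 < 15 = q_4, so the answer is 501/13.

501/13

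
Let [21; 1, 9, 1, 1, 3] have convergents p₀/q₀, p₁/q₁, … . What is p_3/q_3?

241/11

Using pₖ = aₖpₖ₋₁ + pₖ₋₂, qₖ = aₖqₖ₋₁ + qₖ₋₂ (with p₋₁=1, p₋₂=0, q₋₁=0, q₋₂=1):
  k=0: a=21, p=21, q=1
  k=1: a=1, p=22, q=1
  k=2: a=9, p=219, q=10
  k=3: a=1, p=241, q=11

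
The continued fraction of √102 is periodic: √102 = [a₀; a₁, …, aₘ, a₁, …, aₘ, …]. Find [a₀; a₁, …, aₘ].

[10; 10, 20]

a₀ = ⌊√102⌋ = 10.
With m₀=0, d₀=1 and mₖ₊₁ = dₖaₖ − mₖ, dₖ₊₁ = (n − mₖ₊₁²)/dₖ, aₖ₊₁ = ⌊(a₀+mₖ₊₁)/dₖ₊₁⌋:
  k=1: m=10, d=2, a=10
  k=2: m=10, d=1, a=20
d=1 and a=2a₀=20 at k=2, so the next step gives (m, d) = (10, 2) again — its k=1 value — and the period has length 2.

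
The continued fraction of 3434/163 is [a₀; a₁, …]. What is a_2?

1

3434 = 21·163 + 11   →  a_0 = 21
163 = 14·11 + 9   →  a_1 = 14
11 = 1·9 + 2   →  a_2 = 1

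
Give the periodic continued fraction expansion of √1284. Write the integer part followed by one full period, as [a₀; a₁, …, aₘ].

a₀ = ⌊√1284⌋ = 35.
With m₀=0, d₀=1 and mₖ₊₁ = dₖaₖ − mₖ, dₖ₊₁ = (n − mₖ₊₁²)/dₖ, aₖ₊₁ = ⌊(a₀+mₖ₊₁)/dₖ₊₁⌋:
  k=1: m=35, d=59, a=1
  k=2: m=24, d=12, a=4
  k=3: m=24, d=59, a=1
  k=4: m=35, d=1, a=70
d=1 and a=2a₀=70 at k=4, so the next step gives (m, d) = (35, 59) again — its k=1 value — and the period has length 4.

[35; 1, 4, 1, 70]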